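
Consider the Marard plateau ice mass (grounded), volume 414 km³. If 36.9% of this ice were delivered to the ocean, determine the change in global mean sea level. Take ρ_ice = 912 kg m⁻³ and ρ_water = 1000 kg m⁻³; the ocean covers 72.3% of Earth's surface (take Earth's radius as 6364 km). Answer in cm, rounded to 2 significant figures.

≈ 0.038 cm

Marard: 0.369 × 414 km³ × (912/1000) = 139.3 km³ of water.
Spread over 3.68×10^14 m² of ocean, Δh = 1.393×10^11 / 3.68×10^14 = 3.79×10^-4 m = 0.038 cm.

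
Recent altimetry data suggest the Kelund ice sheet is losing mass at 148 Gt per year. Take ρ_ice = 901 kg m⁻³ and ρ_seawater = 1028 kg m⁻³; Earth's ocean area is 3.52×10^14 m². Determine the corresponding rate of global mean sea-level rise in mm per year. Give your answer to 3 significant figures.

≈ 0.409 mm/yr

ρ_w = 1028 kg m⁻³. Annual water volume added = 148 Gt / ρ_w = 1.480×10^14 kg / 1028 kg m⁻³ = 1.440×10^11 m³.
Δh per year = 1.440×10^11 / 3.52×10^14 = 4.09×10^-4 m = 0.409 mm.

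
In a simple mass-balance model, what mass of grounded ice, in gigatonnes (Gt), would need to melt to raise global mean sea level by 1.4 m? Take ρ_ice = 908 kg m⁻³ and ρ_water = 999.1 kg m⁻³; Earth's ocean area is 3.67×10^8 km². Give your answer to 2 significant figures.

Required water volume = Δh × A = 1.4 m × 3.67×10^14 m² = 5.138×10^14 m³.
ρ_w = 999.1 kg m⁻³, so the mass of water = 5.138×10^14 m³ × 999.1 kg m⁻³ = 5.133×10^17 kg = 5.1×10^5 Gt (and the same mass of ice, by conservation).

≈ 5.1×10^5 Gt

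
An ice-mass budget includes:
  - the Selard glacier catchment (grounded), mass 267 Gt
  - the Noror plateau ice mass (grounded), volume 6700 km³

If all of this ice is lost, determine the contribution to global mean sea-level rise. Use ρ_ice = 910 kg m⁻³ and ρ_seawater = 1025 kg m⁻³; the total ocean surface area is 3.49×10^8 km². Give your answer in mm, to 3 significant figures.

Selard: 267 Gt = 2.670×10^14 kg; dividing by ρ_w = 1025 kg m⁻³ gives 2.605×10^11 m³ of water.
Noror: 6700 km³ × (910/1025) = 5948 km³ of water.
Total added water ≈ 6.209×10^12 m³ over 3.49×10^14 m² → Δh = 0.0178 m = 17.8 mm.

≈ 17.8 mm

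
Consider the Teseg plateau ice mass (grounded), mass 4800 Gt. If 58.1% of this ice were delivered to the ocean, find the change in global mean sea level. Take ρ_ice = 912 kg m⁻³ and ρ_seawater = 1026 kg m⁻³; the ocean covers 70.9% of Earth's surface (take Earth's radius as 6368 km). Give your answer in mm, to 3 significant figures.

Teseg: 0.581 × 4800 Gt = 2.789×10^15 kg; dividing by ρ_w = 1026 kg m⁻³ gives 2.718×10^12 m³ of water.
Spread over 3.61×10^14 m² of ocean, Δh = 2.718×10^12 / 3.61×10^14 = 7.52×10^-3 m = 7.52 mm.

≈ 7.52 mm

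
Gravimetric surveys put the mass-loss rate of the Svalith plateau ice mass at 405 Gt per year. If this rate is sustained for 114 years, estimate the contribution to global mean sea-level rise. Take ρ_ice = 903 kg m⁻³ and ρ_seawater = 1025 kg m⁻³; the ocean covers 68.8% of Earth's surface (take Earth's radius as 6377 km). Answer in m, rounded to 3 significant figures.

≈ 0.128 m

Total mass lost = 405 Gt/yr × 114 yr = 4.617×10^4 Gt = 4.617×10^16 kg.
ρ_w = 1025 kg m⁻³, so water volume = 4.617×10^16 / 1025 = 4.504×10^13 m³.
Δh = 4.504×10^13 / 3.52×10^14 = 0.128 m.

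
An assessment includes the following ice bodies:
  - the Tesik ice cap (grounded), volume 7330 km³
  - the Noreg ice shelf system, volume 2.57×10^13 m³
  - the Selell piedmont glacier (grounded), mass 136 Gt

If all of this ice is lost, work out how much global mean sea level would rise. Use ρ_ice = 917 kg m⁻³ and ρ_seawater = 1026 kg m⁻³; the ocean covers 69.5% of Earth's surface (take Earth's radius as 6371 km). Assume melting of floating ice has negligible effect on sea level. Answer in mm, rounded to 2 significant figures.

≈ 19 mm

Tesik: 7330 km³ × (917/1026) = 6551 km³ of water.
The Noreg ice shelf system is floating and already displaces its own weight of water, so its melt adds essentially nothing to sea level.
Selell: 136 Gt = 1.360×10^14 kg; dividing by ρ_w = 1026 kg m⁻³ gives 1.326×10^11 m³ of water.
Total added water ≈ 6.684×10^12 m³ over 3.54×10^14 m² → Δh = 0.0189 m = 19 mm.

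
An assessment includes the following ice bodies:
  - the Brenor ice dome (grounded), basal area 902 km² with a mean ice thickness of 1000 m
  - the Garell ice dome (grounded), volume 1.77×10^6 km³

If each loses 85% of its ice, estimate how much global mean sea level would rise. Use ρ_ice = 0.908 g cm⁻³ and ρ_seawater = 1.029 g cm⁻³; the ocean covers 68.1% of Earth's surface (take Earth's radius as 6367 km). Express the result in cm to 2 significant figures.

Brenor: ice volume = 902 km² × 1000 m = 902.0 km³; 0.85 × 902.0 × (908/1029) = 676.5 km³ of water.
Garell: 0.85 × 1.77×10^6 km³ × (908/1029) = 1.328×10^6 km³ of water.
Total added water ≈ 1.328×10^15 m³ over 3.47×10^14 m² → Δh = 3.83 m = 380 cm.

≈ 380 cm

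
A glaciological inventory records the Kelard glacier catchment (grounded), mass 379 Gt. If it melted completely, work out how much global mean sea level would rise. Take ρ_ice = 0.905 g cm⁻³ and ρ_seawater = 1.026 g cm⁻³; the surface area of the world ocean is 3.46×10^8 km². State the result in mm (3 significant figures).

Kelard: 379 Gt = 3.790×10^14 kg; dividing by ρ_w = 1.026 g cm⁻³ = 1026 kg m⁻³ gives 3.694×10^11 m³ of water.
Spread over 3.46×10^14 m² of ocean, Δh = 3.694×10^11 / 3.46×10^14 = 1.07×10^-3 m = 1.07 mm.

≈ 1.07 mm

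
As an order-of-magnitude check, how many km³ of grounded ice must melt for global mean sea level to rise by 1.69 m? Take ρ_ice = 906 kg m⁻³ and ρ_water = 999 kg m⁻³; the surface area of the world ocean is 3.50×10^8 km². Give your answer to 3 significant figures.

≈ 6.52×10^5 km³

Required water volume = Δh × A = 1.69 m × 3.50×10^14 m² = 5.915×10^14 m³ = 5.915×10^5 km³.
Ice volume = water volume × ρ_w/ρ_ice = 5.915×10^5 × 999/906 = 6.52×10^5 km³.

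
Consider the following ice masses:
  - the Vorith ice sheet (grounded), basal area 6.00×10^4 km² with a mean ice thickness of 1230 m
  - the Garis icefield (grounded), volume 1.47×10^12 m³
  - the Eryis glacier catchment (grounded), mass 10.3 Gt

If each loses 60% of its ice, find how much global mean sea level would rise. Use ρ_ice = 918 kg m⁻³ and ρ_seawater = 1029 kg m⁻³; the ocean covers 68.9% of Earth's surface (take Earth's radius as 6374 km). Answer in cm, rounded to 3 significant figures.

≈ 11.5 cm

Vorith: ice volume = 6.00×10^4 km² × 1230 m = 7.380×10^4 km³; 0.6 × 7.380×10^4 × (918/1029) = 3.950×10^4 km³ of water.
Garis: 0.6 × 1.47×10^12 m³ × (918/1029) = 7.869×10^11 m³ of water.
Eryis: 0.6 × 10.3 Gt = 6.180×10^12 kg; dividing by ρ_w = 1029 kg m⁻³ gives 6.006×10^9 m³ of water.
Total added water ≈ 4.030×10^13 m³ over 3.52×10^14 m² → Δh = 0.115 m = 11.5 cm.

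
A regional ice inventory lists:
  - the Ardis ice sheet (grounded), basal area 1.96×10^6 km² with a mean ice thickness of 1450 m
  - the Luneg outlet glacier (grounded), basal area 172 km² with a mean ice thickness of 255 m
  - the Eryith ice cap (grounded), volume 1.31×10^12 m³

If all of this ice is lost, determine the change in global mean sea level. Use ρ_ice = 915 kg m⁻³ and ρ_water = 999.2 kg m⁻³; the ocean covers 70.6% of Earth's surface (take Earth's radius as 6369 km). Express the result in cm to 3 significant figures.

Ardis: ice volume = 1.96×10^6 km² × 1450 m = 2.842×10^6 km³; 2.842×10^6 × (915/999.2) = 2.603×10^6 km³ of water.
Luneg: ice volume = 172 km² × 255 m = 43.86 km³; 43.86 × (915/999.2) = 40.16 km³ of water.
Eryith: 1.31×10^12 m³ × (915/999.2) = 1.200×10^12 m³ of water.
Total added water ≈ 2.604×10^15 m³ over 3.60×10^14 m² → Δh = 7.24 m = 724 cm.

≈ 724 cm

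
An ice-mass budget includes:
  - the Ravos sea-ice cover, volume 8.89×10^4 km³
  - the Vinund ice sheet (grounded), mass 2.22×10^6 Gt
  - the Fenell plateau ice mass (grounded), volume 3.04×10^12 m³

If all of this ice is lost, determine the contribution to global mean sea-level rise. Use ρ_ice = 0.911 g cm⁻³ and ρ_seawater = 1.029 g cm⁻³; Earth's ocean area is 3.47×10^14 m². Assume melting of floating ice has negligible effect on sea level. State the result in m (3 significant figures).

≈ 6.23 m

The Ravos sea-ice cover is floating and already displaces its own weight of water, so its melt adds essentially nothing to sea level.
Vinund: 2.22×10^6 Gt = 2.220×10^18 kg; dividing by ρ_w = 1.029 g cm⁻³ = 1029 kg m⁻³ gives 2.157×10^15 m³ of water.
Fenell: 3.04×10^12 m³ × (911/1029) = 2.691×10^12 m³ of water.
Total added water ≈ 2.160×10^15 m³ over 3.47×10^14 m² → Δh = 6.23 m.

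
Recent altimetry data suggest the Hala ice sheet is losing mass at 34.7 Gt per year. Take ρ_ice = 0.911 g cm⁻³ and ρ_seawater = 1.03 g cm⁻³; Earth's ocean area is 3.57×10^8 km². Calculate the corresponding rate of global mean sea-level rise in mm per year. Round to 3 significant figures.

≈ 0.0944 mm/yr

ρ_w = 1.03 g cm⁻³ = 1030 kg m⁻³. Annual water volume added = 34.7 Gt / ρ_w = 3.470×10^13 kg / 1030 kg m⁻³ = 3.369×10^10 m³.
Δh per year = 3.369×10^10 / 3.57×10^14 = 9.44×10^-5 m = 0.0944 mm.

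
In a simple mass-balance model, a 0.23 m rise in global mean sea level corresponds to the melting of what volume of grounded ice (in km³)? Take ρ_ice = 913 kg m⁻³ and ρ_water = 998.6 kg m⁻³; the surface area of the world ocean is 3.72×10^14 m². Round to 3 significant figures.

≈ 9.36×10^4 km³

Required water volume = Δh × A = 0.23 m × 3.72×10^14 m² = 8.556×10^13 m³ = 8.556×10^4 km³.
Ice volume = water volume × ρ_w/ρ_ice = 8.556×10^4 × 998.6/913 = 9.36×10^4 km³.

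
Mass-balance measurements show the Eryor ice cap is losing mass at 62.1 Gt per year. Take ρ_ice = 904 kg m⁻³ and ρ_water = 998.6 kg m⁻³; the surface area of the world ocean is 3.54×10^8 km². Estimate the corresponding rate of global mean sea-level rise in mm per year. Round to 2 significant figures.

≈ 0.18 mm/yr

ρ_w = 998.6 kg m⁻³. Annual water volume added = 62.1 Gt / ρ_w = 6.210×10^13 kg / 998.6 kg m⁻³ = 6.219×10^10 m³.
Δh per year = 6.219×10^10 / 3.54×10^14 = 1.76×10^-4 m = 0.18 mm.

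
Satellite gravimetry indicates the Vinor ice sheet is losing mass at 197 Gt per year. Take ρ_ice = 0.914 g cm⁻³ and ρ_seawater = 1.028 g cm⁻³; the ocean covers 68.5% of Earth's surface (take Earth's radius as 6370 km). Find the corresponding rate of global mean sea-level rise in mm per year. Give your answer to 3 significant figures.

ρ_w = 1.028 g cm⁻³ = 1028 kg m⁻³. Annual water volume added = 197 Gt / ρ_w = 1.970×10^14 kg / 1028 kg m⁻³ = 1.916×10^11 m³.
Δh per year = 1.916×10^11 / 3.49×10^14 = 5.49×10^-4 m = 0.549 mm.

≈ 0.549 mm/yr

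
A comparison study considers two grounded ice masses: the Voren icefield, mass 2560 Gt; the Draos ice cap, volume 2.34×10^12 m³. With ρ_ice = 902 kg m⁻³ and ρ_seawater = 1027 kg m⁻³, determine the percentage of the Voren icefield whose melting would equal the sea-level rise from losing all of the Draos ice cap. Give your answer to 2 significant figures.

≈ 82 %

Equal sea-level rise means equal mass of meltwater, i.e. equal mass of ice lost.
Ice mass of Draos: 2.111×10^15 kg; ice mass of Voren: 2.560×10^15 kg.
Fraction required = 2.111×10^15 / 2.560×10^15 = 0.824 → 82 %.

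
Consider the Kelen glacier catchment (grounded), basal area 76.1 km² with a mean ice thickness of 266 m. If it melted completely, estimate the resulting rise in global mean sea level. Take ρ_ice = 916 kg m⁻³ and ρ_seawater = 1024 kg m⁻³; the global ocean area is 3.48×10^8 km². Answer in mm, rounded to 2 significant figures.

Kelen: ice volume = 76.1 km² × 266 m = 20.24 km³; 20.24 × (916/1024) = 18.11 km³ of water.
Spread over 3.48×10^14 m² of ocean, Δh = 1.811×10^10 / 3.48×10^14 = 5.20×10^-5 m = 0.052 mm.

≈ 0.052 mm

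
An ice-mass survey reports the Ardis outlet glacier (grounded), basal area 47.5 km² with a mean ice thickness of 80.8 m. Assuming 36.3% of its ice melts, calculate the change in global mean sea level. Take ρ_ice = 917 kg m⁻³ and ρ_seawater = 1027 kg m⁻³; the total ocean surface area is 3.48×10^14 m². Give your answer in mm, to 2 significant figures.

≈ 3.6×10^-3 mm

Ardis: ice volume = 47.5 km² × 80.8 m = 3.838 km³; 0.363 × 3.838 × (917/1027) = 1.244 km³ of water.
Spread over 3.48×10^14 m² of ocean, Δh = 1.244×10^9 / 3.48×10^14 = 3.57×10^-6 m = 3.6×10^-3 mm.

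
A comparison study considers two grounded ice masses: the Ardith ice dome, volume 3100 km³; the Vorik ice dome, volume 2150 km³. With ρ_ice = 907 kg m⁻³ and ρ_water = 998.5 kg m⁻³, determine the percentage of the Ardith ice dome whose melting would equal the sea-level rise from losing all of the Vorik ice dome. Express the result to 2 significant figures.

Equal sea-level rise means equal mass of meltwater, i.e. equal mass of ice lost.
Ice mass of Vorik: 1.950×10^15 kg; ice mass of Ardith: 2.812×10^15 kg.
Fraction required = 1.950×10^15 / 2.812×10^15 = 0.694 → 69 %.

≈ 69 %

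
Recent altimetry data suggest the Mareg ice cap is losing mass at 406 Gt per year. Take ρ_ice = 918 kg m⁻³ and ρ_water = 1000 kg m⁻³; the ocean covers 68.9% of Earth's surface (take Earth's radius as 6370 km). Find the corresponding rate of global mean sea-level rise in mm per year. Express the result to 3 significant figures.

ρ_w = 1000 kg m⁻³. Annual water volume added = 406 Gt / ρ_w = 4.060×10^14 kg / 1000 kg m⁻³ = 4.060×10^11 m³.
Δh per year = 4.060×10^11 / 3.51×10^14 = 1.16×10^-3 m = 1.16 mm.

≈ 1.16 mm/yr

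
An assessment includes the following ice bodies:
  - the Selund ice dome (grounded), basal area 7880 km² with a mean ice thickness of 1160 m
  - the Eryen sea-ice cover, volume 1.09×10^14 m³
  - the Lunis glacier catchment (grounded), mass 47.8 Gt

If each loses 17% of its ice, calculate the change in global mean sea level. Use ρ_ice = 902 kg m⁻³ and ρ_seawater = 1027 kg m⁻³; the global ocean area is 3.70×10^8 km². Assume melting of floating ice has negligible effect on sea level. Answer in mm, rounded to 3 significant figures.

Selund: ice volume = 7880 km² × 1160 m = 9141 km³; 0.17 × 9141 × (902/1027) = 1365 km³ of water.
The Eryen sea-ice cover is floating and already displaces its own weight of water, so its melt adds essentially nothing to sea level.
Lunis: 0.17 × 47.8 Gt = 8.126×10^12 kg; dividing by ρ_w = 1027 kg m⁻³ gives 7.912×10^9 m³ of water.
Total added water ≈ 1.373×10^12 m³ over 3.70×10^14 m² → Δh = 3.71×10^-3 m = 3.71 mm.

≈ 3.71 mm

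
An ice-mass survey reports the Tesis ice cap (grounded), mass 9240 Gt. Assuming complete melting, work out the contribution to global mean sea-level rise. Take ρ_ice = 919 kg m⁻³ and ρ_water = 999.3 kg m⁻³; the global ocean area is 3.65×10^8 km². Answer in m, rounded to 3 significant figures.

≈ 0.0253 m

Tesis: 9240 Gt = 9.240×10^15 kg; dividing by ρ_w = 999.3 kg m⁻³ gives 9.246×10^12 m³ of water.
Spread over 3.65×10^14 m² of ocean, Δh = 9.246×10^12 / 3.65×10^14 = 0.0253 m.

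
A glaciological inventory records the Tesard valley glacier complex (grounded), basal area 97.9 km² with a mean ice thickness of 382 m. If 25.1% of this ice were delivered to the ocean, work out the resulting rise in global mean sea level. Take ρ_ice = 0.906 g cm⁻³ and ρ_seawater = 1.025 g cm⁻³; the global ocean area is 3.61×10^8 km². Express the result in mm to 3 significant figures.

≈ 0.0230 mm

Tesard: ice volume = 97.9 km² × 382 m = 37.40 km³; 0.251 × 37.40 × (906/1025) = 8.297 km³ of water.
Spread over 3.61×10^14 m² of ocean, Δh = 8.297×10^9 / 3.61×10^14 = 2.30×10^-5 m = 0.0230 mm.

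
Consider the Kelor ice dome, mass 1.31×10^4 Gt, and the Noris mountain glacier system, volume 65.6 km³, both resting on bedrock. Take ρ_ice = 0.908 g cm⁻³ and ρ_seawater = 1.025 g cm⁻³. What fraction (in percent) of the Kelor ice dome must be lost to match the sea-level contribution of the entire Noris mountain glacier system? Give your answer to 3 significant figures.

Equal sea-level rise means equal mass of meltwater, i.e. equal mass of ice lost.
Ice mass of Noris: 5.956×10^13 kg; ice mass of Kelor: 1.310×10^16 kg.
Fraction required = 5.956×10^13 / 1.310×10^16 = 4.55×10^-3 → 0.455 %.

≈ 0.455 %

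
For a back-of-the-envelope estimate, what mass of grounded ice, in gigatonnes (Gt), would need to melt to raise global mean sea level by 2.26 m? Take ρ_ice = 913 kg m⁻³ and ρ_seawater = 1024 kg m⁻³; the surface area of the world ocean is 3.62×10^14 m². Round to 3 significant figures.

Required water volume = Δh × A = 2.26 m × 3.62×10^14 m² = 8.181×10^14 m³.
ρ_w = 1024 kg m⁻³, so the mass of water = 8.181×10^14 m³ × 1024 kg m⁻³ = 8.378×10^17 kg = 8.38×10^5 Gt (and the same mass of ice, by conservation).

≈ 8.38×10^5 Gt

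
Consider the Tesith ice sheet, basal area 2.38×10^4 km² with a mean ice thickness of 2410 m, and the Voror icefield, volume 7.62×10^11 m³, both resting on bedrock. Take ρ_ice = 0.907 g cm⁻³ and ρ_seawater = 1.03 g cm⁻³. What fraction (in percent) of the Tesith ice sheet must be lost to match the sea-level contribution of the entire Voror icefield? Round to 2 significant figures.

Equal sea-level rise means equal mass of meltwater, i.e. equal mass of ice lost.
Ice mass of Voror: 6.911×10^14 kg; ice mass of Tesith: 5.202×10^16 kg.
Fraction required = 6.911×10^14 / 5.202×10^16 = 0.0133 → 1.3 %.

≈ 1.3 %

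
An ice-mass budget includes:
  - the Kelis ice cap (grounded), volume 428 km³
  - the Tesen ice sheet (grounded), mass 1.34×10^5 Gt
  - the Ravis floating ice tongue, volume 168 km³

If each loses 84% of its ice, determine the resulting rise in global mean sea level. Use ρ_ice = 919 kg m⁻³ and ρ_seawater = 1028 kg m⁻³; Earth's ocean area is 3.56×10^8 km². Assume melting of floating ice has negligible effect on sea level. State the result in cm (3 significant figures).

≈ 30.8 cm

Kelis: 0.84 × 428 km³ × (919/1028) = 321.4 km³ of water.
Tesen: 0.84 × 1.34×10^5 Gt = 1.126×10^17 kg; dividing by ρ_w = 1028 kg m⁻³ gives 1.095×10^14 m³ of water.
The Ravis floating ice tongue is floating and already displaces its own weight of water, so its melt adds essentially nothing to sea level.
Total added water ≈ 1.098×10^14 m³ over 3.56×10^14 m² → Δh = 0.308 m = 30.8 cm.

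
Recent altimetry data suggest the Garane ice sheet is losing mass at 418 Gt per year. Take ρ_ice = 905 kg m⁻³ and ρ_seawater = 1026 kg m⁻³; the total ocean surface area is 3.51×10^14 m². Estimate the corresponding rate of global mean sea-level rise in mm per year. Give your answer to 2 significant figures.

ρ_w = 1026 kg m⁻³. Annual water volume added = 418 Gt / ρ_w = 4.180×10^14 kg / 1026 kg m⁻³ = 4.074×10^11 m³.
Δh per year = 4.074×10^11 / 3.51×10^14 = 1.16×10^-3 m = 1.2 mm.

≈ 1.2 mm/yr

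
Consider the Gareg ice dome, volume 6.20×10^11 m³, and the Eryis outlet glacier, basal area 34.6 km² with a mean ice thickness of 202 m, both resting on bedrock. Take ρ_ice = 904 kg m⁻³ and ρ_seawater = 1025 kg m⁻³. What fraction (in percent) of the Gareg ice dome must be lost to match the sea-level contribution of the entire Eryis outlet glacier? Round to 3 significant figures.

≈ 1.13 %

Equal sea-level rise means equal mass of meltwater, i.e. equal mass of ice lost.
Ice mass of Eryis: 6.318×10^12 kg; ice mass of Gareg: 5.605×10^14 kg.
Fraction required = 6.318×10^12 / 5.605×10^14 = 0.0113 → 1.13 %.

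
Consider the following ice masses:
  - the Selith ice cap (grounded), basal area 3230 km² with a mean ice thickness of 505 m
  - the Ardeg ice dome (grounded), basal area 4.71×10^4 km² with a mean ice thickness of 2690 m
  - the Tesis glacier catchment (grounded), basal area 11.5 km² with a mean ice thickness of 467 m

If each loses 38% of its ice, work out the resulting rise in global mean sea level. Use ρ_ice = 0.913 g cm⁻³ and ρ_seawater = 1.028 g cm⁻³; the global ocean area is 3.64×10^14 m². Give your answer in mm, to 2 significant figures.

≈ 120 mm

Selith: ice volume = 3230 km² × 505 m = 1631 km³; 0.38 × 1631 × (913/1028) = 550.5 km³ of water.
Ardeg: ice volume = 4.71×10^4 km² × 2690 m = 1.267×10^5 km³; 0.38 × 1.267×10^5 × (913/1028) = 4.276×10^4 km³ of water.
Tesis: ice volume = 11.5 km² × 467 m = 5.370 km³; 0.38 × 5.370 × (913/1028) = 1.812 km³ of water.
Total added water ≈ 4.331×10^13 m³ over 3.64×10^14 m² → Δh = 0.119 m = 120 mm.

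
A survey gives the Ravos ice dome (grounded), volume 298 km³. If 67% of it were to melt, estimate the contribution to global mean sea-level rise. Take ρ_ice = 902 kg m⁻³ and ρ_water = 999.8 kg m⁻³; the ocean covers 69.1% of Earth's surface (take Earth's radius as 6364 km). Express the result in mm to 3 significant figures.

≈ 0.512 mm

Ravos: 0.67 × 298 km³ × (902/999.8) = 180.1 km³ of water.
Spread over 3.52×10^14 m² of ocean, Δh = 1.801×10^11 / 3.52×10^14 = 5.12×10^-4 m = 0.512 mm.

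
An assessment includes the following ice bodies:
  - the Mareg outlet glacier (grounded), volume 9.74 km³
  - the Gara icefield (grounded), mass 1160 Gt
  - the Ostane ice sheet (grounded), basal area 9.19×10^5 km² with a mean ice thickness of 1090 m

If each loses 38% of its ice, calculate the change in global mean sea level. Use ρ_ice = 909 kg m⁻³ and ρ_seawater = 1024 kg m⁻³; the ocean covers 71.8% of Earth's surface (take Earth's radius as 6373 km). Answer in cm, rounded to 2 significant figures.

Mareg: 0.38 × 9.74 km³ × (909/1024) = 3.286 km³ of water.
Gara: 0.38 × 1160 Gt = 4.408×10^14 kg; dividing by ρ_w = 1024 kg m⁻³ gives 4.305×10^11 m³ of water.
Ostane: ice volume = 9.19×10^5 km² × 1090 m = 1.002×10^6 km³; 0.38 × 1.002×10^6 × (909/1024) = 3.379×10^5 km³ of water.
Total added water ≈ 3.383×10^14 m³ over 3.66×10^14 m² → Δh = 0.923 m = 92 cm.

≈ 92 cm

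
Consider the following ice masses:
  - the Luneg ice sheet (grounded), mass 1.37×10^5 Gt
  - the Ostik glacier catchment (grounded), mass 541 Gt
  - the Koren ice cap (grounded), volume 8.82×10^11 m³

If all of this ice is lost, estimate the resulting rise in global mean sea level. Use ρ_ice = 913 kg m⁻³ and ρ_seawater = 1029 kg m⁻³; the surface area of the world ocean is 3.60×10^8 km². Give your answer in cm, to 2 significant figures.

≈ 37 cm

Luneg: 1.37×10^5 Gt = 1.370×10^17 kg; dividing by ρ_w = 1029 kg m⁻³ gives 1.331×10^14 m³ of water.
Ostik: 541 Gt = 5.410×10^14 kg; dividing by ρ_w = 1029 kg m⁻³ gives 5.258×10^11 m³ of water.
Koren: 8.82×10^11 m³ × (913/1029) = 7.826×10^11 m³ of water.
Total added water ≈ 1.344×10^14 m³ over 3.60×10^14 m² → Δh = 0.373 m = 37 cm.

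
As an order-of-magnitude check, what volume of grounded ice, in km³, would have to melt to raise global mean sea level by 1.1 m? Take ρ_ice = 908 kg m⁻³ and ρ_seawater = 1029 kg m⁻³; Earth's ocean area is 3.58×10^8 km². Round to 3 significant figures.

≈ 4.46×10^5 km³

Required water volume = Δh × A = 1.1 m × 3.58×10^14 m² = 3.938×10^14 m³ = 3.938×10^5 km³.
Ice volume = water volume × ρ_w/ρ_ice = 3.938×10^5 × 1029/908 = 4.46×10^5 km³.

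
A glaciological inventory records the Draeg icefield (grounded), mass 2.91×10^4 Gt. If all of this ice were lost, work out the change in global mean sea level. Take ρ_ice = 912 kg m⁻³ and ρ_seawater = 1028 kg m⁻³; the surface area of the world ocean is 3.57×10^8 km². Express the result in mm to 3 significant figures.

≈ 79.3 mm

Draeg: 2.91×10^4 Gt = 2.910×10^16 kg; dividing by ρ_w = 1028 kg m⁻³ gives 2.831×10^13 m³ of water.
Spread over 3.57×10^14 m² of ocean, Δh = 2.831×10^13 / 3.57×10^14 = 0.0793 m = 79.3 mm.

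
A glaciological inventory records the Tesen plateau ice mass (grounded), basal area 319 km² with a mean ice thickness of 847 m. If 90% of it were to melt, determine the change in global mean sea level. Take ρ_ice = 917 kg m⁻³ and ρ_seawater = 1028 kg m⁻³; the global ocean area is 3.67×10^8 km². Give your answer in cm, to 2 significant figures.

Tesen: ice volume = 319 km² × 847 m = 270.2 km³; 0.9 × 270.2 × (917/1028) = 216.9 km³ of water.
Spread over 3.67×10^14 m² of ocean, Δh = 2.169×10^11 / 3.67×10^14 = 5.91×10^-4 m = 0.059 cm.

≈ 0.059 cm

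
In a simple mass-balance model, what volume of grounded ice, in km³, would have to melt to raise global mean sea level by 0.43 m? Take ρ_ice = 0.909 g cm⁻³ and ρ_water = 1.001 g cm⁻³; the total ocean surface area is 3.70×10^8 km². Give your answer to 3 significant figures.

≈ 1.75×10^5 km³

Required water volume = Δh × A = 0.43 m × 3.70×10^14 m² = 1.591×10^14 m³ = 1.591×10^5 km³.
Ice volume = water volume × ρ_w/ρ_ice = 1.591×10^5 × 1001/909 = 1.75×10^5 km³.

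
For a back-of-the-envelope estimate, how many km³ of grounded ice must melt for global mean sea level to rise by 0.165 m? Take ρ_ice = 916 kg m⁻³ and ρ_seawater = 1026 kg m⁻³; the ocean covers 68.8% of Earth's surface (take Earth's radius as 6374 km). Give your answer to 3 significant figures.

≈ 6.49×10^4 km³

Required water volume = Δh × A = 0.165 m × 3.51×10^14 m² = 5.796×10^13 m³ = 5.796×10^4 km³.
Ice volume = water volume × ρ_w/ρ_ice = 5.796×10^4 × 1026/916 = 6.49×10^4 km³.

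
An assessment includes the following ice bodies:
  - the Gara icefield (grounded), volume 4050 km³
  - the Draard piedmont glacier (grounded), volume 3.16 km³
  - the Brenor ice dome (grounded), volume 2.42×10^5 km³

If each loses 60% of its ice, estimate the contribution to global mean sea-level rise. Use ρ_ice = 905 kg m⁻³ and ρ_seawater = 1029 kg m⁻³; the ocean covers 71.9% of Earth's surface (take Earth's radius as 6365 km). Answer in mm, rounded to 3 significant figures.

≈ 355 mm

Gara: 0.6 × 4050 km³ × (905/1029) = 2137 km³ of water.
Draard: 0.6 × 3.16 km³ × (905/1029) = 1.668 km³ of water.
Brenor: 0.6 × 2.42×10^5 km³ × (905/1029) = 1.277×10^5 km³ of water.
Total added water ≈ 1.298×10^14 m³ over 3.66×10^14 m² → Δh = 0.355 m = 355 mm.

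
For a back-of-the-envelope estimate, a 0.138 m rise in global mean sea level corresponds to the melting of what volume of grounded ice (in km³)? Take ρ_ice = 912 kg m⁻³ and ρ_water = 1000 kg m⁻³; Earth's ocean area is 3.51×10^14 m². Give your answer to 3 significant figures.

Required water volume = Δh × A = 0.138 m × 3.51×10^14 m² = 4.844×10^13 m³ = 4.844×10^4 km³.
Ice volume = water volume × ρ_w/ρ_ice = 4.844×10^4 × 1000/912 = 5.31×10^4 km³.

≈ 5.31×10^4 km³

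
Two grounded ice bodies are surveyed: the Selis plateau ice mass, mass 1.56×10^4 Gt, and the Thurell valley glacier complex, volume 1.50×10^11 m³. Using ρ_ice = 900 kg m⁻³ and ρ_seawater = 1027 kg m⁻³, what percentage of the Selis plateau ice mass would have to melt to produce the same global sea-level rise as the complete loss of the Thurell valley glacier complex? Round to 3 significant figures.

≈ 0.865 %

Equal sea-level rise means equal mass of meltwater, i.e. equal mass of ice lost.
Ice mass of Thurell: 1.350×10^14 kg; ice mass of Selis: 1.560×10^16 kg.
Fraction required = 1.350×10^14 / 1.560×10^16 = 8.65×10^-3 → 0.865 %.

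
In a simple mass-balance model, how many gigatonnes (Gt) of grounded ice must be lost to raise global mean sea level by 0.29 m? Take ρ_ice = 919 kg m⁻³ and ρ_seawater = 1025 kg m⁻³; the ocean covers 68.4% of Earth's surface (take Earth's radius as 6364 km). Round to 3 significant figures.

Required water volume = Δh × A = 0.29 m × 3.48×10^14 m² = 1.010×10^14 m³.
ρ_w = 1025 kg m⁻³, so the mass of water = 1.010×10^14 m³ × 1025 kg m⁻³ = 1.035×10^17 kg = 1.03×10^5 Gt (and the same mass of ice, by conservation).

≈ 1.03×10^5 Gt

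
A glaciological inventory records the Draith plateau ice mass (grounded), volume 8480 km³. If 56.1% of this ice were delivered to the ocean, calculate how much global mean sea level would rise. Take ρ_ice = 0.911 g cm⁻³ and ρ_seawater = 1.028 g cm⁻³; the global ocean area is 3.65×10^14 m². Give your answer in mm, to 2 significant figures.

Draith: 0.561 × 8480 km³ × (911/1028) = 4216 km³ of water.
Spread over 3.65×10^14 m² of ocean, Δh = 4.216×10^12 / 3.65×10^14 = 0.0116 m = 12 mm.

≈ 12 mm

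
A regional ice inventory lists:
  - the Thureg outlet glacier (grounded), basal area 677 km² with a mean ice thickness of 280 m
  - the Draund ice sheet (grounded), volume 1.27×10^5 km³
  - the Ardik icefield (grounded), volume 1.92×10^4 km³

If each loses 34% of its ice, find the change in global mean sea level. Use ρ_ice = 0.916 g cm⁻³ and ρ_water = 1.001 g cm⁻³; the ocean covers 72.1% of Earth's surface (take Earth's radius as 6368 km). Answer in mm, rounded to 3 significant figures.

Thureg: ice volume = 677 km² × 280 m = 189.6 km³; 0.34 × 189.6 × (916/1001) = 58.98 km³ of water.
Draund: 0.34 × 1.27×10^5 km³ × (916/1001) = 3.951×10^4 km³ of water.
Ardik: 0.34 × 1.92×10^4 km³ × (916/1001) = 5974 km³ of water.
Total added water ≈ 4.555×10^13 m³ over 3.67×10^14 m² → Δh = 0.124 m = 124 mm.

≈ 124 mm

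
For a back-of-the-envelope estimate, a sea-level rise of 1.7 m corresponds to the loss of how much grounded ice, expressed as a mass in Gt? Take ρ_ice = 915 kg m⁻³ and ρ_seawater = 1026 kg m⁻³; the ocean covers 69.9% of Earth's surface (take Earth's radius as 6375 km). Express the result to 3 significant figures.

≈ 6.23×10^5 Gt

Required water volume = Δh × A = 1.7 m × 3.57×10^14 m² = 6.069×10^14 m³.
ρ_w = 1026 kg m⁻³, so the mass of water = 6.069×10^14 m³ × 1026 kg m⁻³ = 6.226×10^17 kg = 6.23×10^5 Gt (and the same mass of ice, by conservation).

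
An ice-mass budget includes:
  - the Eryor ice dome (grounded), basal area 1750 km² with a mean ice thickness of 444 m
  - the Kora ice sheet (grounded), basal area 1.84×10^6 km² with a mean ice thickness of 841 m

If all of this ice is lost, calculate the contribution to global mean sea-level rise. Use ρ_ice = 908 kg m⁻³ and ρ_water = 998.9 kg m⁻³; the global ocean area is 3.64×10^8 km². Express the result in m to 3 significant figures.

≈ 3.87 m

Eryor: ice volume = 1750 km² × 444 m = 777.0 km³; 777.0 × (908/998.9) = 706.3 km³ of water.
Kora: ice volume = 1.84×10^6 km² × 841 m = 1.547×10^6 km³; 1.547×10^6 × (908/998.9) = 1.407×10^6 km³ of water.
Total added water ≈ 1.407×10^15 m³ over 3.64×10^14 m² → Δh = 3.87 m.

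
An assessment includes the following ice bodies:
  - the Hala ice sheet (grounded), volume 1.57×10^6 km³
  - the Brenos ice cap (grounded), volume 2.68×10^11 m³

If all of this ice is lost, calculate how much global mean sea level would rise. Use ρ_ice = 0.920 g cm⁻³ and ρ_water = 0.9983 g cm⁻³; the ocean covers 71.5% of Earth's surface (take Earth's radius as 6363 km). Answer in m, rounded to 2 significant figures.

Hala: 1.57×10^6 km³ × (920/998.3) = 1.447×10^6 km³ of water.
Brenos: 2.68×10^11 m³ × (920/998.3) = 2.470×10^11 m³ of water.
Total added water ≈ 1.447×10^15 m³ over 3.64×10^14 m² → Δh = 3.98 m.

≈ 4.0 m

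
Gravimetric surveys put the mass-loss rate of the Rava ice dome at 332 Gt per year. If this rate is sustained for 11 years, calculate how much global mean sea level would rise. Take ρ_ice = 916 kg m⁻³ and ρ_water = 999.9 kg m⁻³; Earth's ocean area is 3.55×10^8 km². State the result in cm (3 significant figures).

Total mass lost = 332 Gt/yr × 11 yr = 3652 Gt = 3.652×10^15 kg.
ρ_w = 999.9 kg m⁻³, so water volume = 3.652×10^15 / 999.9 = 3.652×10^12 m³.
Δh = 3.652×10^12 / 3.55×10^14 = 0.0103 m = 1.03 cm.

≈ 1.03 cm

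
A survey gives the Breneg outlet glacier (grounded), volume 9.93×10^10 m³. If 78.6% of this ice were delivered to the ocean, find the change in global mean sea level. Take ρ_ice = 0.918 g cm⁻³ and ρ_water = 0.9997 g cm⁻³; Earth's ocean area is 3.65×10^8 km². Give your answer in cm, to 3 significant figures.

Breneg: 0.786 × 9.93×10^10 m³ × (918/999.7) = 7.167×10^10 m³ of water.
Spread over 3.65×10^14 m² of ocean, Δh = 7.167×10^10 / 3.65×10^14 = 1.96×10^-4 m = 0.0196 cm.

≈ 0.0196 cm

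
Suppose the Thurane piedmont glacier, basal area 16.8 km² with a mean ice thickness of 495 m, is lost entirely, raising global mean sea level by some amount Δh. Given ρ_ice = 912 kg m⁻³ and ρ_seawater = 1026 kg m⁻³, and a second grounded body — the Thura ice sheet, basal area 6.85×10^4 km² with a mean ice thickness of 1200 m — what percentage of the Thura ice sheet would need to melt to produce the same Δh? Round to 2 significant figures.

Equal sea-level rise means equal mass of meltwater, i.e. equal mass of ice lost.
Ice mass of Thurane: 7.584×10^12 kg; ice mass of Thura: 7.497×10^16 kg.
Fraction required = 7.584×10^12 / 7.497×10^16 = 1.01×10^-4 → 0.010 %.

≈ 0.010 %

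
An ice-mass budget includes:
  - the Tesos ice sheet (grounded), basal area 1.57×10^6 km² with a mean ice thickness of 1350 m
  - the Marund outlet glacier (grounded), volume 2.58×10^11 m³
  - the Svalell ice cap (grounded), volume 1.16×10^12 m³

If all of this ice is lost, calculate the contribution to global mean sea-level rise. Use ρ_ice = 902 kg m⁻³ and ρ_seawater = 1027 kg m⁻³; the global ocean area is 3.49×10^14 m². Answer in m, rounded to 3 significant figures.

≈ 5.34 m

Tesos: ice volume = 1.57×10^6 km² × 1350 m = 2.120×10^6 km³; 2.120×10^6 × (902/1027) = 1.862×10^6 km³ of water.
Marund: 2.58×10^11 m³ × (902/1027) = 2.266×10^11 m³ of water.
Svalell: 1.16×10^12 m³ × (902/1027) = 1.019×10^12 m³ of water.
Total added water ≈ 1.863×10^15 m³ over 3.49×10^14 m² → Δh = 5.34 m.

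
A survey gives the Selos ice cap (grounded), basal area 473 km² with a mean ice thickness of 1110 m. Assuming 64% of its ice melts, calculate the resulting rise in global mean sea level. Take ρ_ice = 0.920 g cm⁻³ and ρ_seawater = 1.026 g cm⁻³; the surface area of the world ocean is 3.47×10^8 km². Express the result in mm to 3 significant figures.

Selos: ice volume = 473 km² × 1110 m = 525.0 km³; 0.64 × 525.0 × (920/1026) = 301.3 km³ of water.
Spread over 3.47×10^14 m² of ocean, Δh = 3.013×10^11 / 3.47×10^14 = 8.68×10^-4 m = 0.868 mm.

≈ 0.868 mm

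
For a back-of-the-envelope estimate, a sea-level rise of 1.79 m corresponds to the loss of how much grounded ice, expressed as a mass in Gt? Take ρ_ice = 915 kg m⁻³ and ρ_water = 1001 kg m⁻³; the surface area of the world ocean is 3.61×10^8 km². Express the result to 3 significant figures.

Required water volume = Δh × A = 1.79 m × 3.61×10^14 m² = 6.462×10^14 m³.
ρ_w = 1001 kg m⁻³, so the mass of water = 6.462×10^14 m³ × 1001 kg m⁻³ = 6.468×10^17 kg = 6.47×10^5 Gt (and the same mass of ice, by conservation).

≈ 6.47×10^5 Gt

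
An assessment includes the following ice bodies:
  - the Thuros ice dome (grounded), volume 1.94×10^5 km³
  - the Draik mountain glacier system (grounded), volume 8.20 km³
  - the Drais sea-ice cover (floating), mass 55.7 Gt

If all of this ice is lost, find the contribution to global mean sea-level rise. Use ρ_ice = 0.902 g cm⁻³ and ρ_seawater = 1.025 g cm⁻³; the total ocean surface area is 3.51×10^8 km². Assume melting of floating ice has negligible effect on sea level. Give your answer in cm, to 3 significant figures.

Thuros: 1.94×10^5 km³ × (902/1025) = 1.707×10^5 km³ of water.
Draik: 8.20 km³ × (902/1025) = 7.216 km³ of water.
The Drais sea-ice cover is floating and already displaces its own weight of water, so its melt adds essentially nothing to sea level.
Total added water ≈ 1.707×10^14 m³ over 3.51×10^14 m² → Δh = 0.486 m = 48.6 cm.

≈ 48.6 cm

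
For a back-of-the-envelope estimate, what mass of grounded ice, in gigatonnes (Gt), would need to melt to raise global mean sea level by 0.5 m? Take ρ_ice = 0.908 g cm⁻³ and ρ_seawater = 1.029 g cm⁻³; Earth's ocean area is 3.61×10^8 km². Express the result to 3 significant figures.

Required water volume = Δh × A = 0.5 m × 3.61×10^14 m² = 1.805×10^14 m³.
ρ_w = 1.029 g cm⁻³ = 1029 kg m⁻³, so the mass of water = 1.805×10^14 m³ × 1029 kg m⁻³ = 1.857×10^17 kg = 1.86×10^5 Gt (and the same mass of ice, by conservation).

≈ 1.86×10^5 Gt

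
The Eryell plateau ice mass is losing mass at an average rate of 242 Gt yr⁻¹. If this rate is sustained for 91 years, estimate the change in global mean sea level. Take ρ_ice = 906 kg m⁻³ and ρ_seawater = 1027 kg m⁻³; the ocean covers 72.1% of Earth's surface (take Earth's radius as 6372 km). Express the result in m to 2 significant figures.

Total mass lost = 242 Gt/yr × 91 yr = 2.202×10^4 Gt = 2.202×10^16 kg.
ρ_w = 1027 kg m⁻³, so water volume = 2.202×10^16 / 1027 = 2.144×10^13 m³.
Δh = 2.144×10^13 / 3.68×10^14 = 0.0583 m.

≈ 0.058 m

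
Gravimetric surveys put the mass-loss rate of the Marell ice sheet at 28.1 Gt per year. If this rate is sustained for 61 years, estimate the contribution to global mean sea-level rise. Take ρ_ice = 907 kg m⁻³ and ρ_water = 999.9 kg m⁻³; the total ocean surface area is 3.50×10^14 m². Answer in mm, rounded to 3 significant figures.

Total mass lost = 28.1 Gt/yr × 61 yr = 1714 Gt = 1.714×10^15 kg.
ρ_w = 999.9 kg m⁻³, so water volume = 1.714×10^15 / 999.9 = 1.714×10^12 m³.
Δh = 1.714×10^12 / 3.50×10^14 = 4.90×10^-3 m = 4.90 mm.

≈ 4.90 mm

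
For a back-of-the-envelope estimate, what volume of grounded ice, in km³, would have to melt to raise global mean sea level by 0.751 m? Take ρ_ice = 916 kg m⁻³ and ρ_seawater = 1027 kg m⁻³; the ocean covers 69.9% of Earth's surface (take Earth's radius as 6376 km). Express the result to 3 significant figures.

Required water volume = Δh × A = 0.751 m × 3.57×10^14 m² = 2.682×10^14 m³ = 2.682×10^5 km³.
Ice volume = water volume × ρ_w/ρ_ice = 2.682×10^5 × 1027/916 = 3.01×10^5 km³.

≈ 3.01×10^5 km³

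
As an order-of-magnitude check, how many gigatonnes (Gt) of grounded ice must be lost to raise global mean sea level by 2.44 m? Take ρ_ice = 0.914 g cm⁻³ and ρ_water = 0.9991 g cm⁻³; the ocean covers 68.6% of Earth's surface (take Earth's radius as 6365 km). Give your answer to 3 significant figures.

Required water volume = Δh × A = 2.44 m × 3.49×10^14 m² = 8.522×10^14 m³.
ρ_w = 0.9991 g cm⁻³ = 999.1 kg m⁻³, so the mass of water = 8.522×10^14 m³ × 999.1 kg m⁻³ = 8.514×10^17 kg = 8.51×10^5 Gt (and the same mass of ice, by conservation).

≈ 8.51×10^5 Gt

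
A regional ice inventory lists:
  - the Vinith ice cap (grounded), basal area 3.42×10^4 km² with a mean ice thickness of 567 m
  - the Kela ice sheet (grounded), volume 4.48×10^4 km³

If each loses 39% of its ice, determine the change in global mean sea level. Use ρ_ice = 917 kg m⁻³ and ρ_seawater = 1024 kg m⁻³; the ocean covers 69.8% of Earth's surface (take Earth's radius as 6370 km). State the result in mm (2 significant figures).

≈ 63 mm

Vinith: ice volume = 3.42×10^4 km² × 567 m = 1.939×10^4 km³; 0.39 × 1.939×10^4 × (917/1024) = 6772 km³ of water.
Kela: 0.39 × 4.48×10^4 km³ × (917/1024) = 1.565×10^4 km³ of water.
Total added water ≈ 2.242×10^13 m³ over 3.56×10^14 m² → Δh = 0.0630 m = 63 mm.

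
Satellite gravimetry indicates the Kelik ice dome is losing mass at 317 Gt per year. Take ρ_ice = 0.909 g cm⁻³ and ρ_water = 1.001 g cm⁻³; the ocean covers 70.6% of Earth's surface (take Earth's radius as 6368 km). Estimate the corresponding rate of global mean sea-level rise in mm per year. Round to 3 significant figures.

≈ 0.880 mm/yr

ρ_w = 1.001 g cm⁻³ = 1001 kg m⁻³. Annual water volume added = 317 Gt / ρ_w = 3.170×10^14 kg / 1001 kg m⁻³ = 3.167×10^11 m³.
Δh per year = 3.167×10^11 / 3.60×10^14 = 8.80×10^-4 m = 0.880 mm.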